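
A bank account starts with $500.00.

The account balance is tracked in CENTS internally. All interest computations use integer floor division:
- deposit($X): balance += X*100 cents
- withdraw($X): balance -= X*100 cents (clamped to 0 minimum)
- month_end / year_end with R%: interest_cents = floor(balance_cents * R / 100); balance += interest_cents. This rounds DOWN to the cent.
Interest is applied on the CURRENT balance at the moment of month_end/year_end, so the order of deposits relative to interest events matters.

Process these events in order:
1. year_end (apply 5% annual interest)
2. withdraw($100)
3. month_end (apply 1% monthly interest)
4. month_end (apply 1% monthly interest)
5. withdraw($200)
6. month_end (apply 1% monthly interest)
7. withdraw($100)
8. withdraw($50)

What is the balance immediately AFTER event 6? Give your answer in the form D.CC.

After 1 (year_end (apply 5% annual interest)): balance=$525.00 total_interest=$25.00
After 2 (withdraw($100)): balance=$425.00 total_interest=$25.00
After 3 (month_end (apply 1% monthly interest)): balance=$429.25 total_interest=$29.25
After 4 (month_end (apply 1% monthly interest)): balance=$433.54 total_interest=$33.54
After 5 (withdraw($200)): balance=$233.54 total_interest=$33.54
After 6 (month_end (apply 1% monthly interest)): balance=$235.87 total_interest=$35.87

Answer: 235.87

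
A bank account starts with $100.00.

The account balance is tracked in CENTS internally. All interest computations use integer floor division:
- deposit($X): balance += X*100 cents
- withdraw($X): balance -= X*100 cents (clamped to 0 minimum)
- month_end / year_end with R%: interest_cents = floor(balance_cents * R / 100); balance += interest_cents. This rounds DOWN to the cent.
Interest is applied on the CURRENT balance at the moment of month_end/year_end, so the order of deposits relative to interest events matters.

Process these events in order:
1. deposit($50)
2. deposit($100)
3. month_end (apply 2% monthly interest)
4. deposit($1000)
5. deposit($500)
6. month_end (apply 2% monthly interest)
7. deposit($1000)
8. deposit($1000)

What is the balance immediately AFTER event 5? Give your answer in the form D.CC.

Answer: 1755.00

Derivation:
After 1 (deposit($50)): balance=$150.00 total_interest=$0.00
After 2 (deposit($100)): balance=$250.00 total_interest=$0.00
After 3 (month_end (apply 2% monthly interest)): balance=$255.00 total_interest=$5.00
After 4 (deposit($1000)): balance=$1255.00 total_interest=$5.00
After 5 (deposit($500)): balance=$1755.00 total_interest=$5.00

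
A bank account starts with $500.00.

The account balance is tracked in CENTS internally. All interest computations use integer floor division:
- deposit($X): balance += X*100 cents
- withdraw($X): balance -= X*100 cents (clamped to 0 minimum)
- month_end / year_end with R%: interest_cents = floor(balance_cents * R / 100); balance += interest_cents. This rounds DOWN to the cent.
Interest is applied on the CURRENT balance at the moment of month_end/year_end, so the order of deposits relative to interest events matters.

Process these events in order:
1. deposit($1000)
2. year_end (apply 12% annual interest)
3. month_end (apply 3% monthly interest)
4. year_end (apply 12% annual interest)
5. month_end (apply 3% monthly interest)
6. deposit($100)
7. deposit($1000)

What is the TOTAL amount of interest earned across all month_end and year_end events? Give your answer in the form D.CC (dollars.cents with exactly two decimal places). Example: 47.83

Answer: 496.18

Derivation:
After 1 (deposit($1000)): balance=$1500.00 total_interest=$0.00
After 2 (year_end (apply 12% annual interest)): balance=$1680.00 total_interest=$180.00
After 3 (month_end (apply 3% monthly interest)): balance=$1730.40 total_interest=$230.40
After 4 (year_end (apply 12% annual interest)): balance=$1938.04 total_interest=$438.04
After 5 (month_end (apply 3% monthly interest)): balance=$1996.18 total_interest=$496.18
After 6 (deposit($100)): balance=$2096.18 total_interest=$496.18
After 7 (deposit($1000)): balance=$3096.18 total_interest=$496.18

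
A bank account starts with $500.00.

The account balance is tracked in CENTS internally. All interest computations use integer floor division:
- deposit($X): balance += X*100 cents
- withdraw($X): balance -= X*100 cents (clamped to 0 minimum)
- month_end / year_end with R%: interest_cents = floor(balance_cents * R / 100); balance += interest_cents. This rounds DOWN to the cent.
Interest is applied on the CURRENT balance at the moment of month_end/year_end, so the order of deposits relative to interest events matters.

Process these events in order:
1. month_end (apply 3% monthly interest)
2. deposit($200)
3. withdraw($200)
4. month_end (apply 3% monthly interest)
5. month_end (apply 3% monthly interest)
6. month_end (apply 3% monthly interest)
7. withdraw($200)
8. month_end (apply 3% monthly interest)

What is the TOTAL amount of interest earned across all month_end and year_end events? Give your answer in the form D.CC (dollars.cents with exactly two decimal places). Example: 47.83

After 1 (month_end (apply 3% monthly interest)): balance=$515.00 total_interest=$15.00
After 2 (deposit($200)): balance=$715.00 total_interest=$15.00
After 3 (withdraw($200)): balance=$515.00 total_interest=$15.00
After 4 (month_end (apply 3% monthly interest)): balance=$530.45 total_interest=$30.45
After 5 (month_end (apply 3% monthly interest)): balance=$546.36 total_interest=$46.36
After 6 (month_end (apply 3% monthly interest)): balance=$562.75 total_interest=$62.75
After 7 (withdraw($200)): balance=$362.75 total_interest=$62.75
After 8 (month_end (apply 3% monthly interest)): balance=$373.63 total_interest=$73.63

Answer: 73.63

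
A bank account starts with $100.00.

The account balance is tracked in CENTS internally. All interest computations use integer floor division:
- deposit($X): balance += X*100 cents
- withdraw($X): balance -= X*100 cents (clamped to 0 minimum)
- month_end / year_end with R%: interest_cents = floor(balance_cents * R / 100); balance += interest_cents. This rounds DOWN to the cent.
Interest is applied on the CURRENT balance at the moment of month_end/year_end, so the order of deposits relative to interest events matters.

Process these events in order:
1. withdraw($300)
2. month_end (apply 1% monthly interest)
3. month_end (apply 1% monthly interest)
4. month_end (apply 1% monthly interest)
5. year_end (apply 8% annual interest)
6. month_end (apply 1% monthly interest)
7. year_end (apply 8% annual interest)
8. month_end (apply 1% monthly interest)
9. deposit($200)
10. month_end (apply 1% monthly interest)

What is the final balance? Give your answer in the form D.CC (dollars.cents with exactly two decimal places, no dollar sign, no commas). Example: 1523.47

After 1 (withdraw($300)): balance=$0.00 total_interest=$0.00
After 2 (month_end (apply 1% monthly interest)): balance=$0.00 total_interest=$0.00
After 3 (month_end (apply 1% monthly interest)): balance=$0.00 total_interest=$0.00
After 4 (month_end (apply 1% monthly interest)): balance=$0.00 total_interest=$0.00
After 5 (year_end (apply 8% annual interest)): balance=$0.00 total_interest=$0.00
After 6 (month_end (apply 1% monthly interest)): balance=$0.00 total_interest=$0.00
After 7 (year_end (apply 8% annual interest)): balance=$0.00 total_interest=$0.00
After 8 (month_end (apply 1% monthly interest)): balance=$0.00 total_interest=$0.00
After 9 (deposit($200)): balance=$200.00 total_interest=$0.00
After 10 (month_end (apply 1% monthly interest)): balance=$202.00 total_interest=$2.00

Answer: 202.00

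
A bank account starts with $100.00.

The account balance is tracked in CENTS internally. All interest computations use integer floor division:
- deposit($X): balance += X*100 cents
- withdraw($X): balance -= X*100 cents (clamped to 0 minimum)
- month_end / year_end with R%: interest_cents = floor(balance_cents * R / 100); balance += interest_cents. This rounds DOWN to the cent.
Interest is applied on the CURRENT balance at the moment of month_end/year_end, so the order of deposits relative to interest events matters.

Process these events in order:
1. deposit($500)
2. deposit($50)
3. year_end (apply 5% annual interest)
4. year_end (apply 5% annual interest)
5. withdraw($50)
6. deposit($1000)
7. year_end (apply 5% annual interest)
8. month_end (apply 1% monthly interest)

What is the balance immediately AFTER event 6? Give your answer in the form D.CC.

Answer: 1666.62

Derivation:
After 1 (deposit($500)): balance=$600.00 total_interest=$0.00
After 2 (deposit($50)): balance=$650.00 total_interest=$0.00
After 3 (year_end (apply 5% annual interest)): balance=$682.50 total_interest=$32.50
After 4 (year_end (apply 5% annual interest)): balance=$716.62 total_interest=$66.62
After 5 (withdraw($50)): balance=$666.62 total_interest=$66.62
After 6 (deposit($1000)): balance=$1666.62 total_interest=$66.62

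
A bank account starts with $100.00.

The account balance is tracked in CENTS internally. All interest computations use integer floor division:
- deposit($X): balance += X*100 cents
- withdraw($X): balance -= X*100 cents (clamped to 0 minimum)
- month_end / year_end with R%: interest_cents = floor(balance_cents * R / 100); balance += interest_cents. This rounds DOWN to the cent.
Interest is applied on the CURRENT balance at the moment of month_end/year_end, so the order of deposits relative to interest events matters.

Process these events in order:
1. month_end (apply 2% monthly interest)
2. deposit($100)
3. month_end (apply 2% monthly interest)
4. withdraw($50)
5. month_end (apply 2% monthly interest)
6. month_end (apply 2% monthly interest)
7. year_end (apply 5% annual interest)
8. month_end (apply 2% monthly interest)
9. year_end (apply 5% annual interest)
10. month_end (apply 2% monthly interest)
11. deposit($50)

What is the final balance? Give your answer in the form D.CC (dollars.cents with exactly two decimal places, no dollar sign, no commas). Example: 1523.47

Answer: 236.19

Derivation:
After 1 (month_end (apply 2% monthly interest)): balance=$102.00 total_interest=$2.00
After 2 (deposit($100)): balance=$202.00 total_interest=$2.00
After 3 (month_end (apply 2% monthly interest)): balance=$206.04 total_interest=$6.04
After 4 (withdraw($50)): balance=$156.04 total_interest=$6.04
After 5 (month_end (apply 2% monthly interest)): balance=$159.16 total_interest=$9.16
After 6 (month_end (apply 2% monthly interest)): balance=$162.34 total_interest=$12.34
After 7 (year_end (apply 5% annual interest)): balance=$170.45 total_interest=$20.45
After 8 (month_end (apply 2% monthly interest)): balance=$173.85 total_interest=$23.85
After 9 (year_end (apply 5% annual interest)): balance=$182.54 total_interest=$32.54
After 10 (month_end (apply 2% monthly interest)): balance=$186.19 total_interest=$36.19
After 11 (deposit($50)): balance=$236.19 total_interest=$36.19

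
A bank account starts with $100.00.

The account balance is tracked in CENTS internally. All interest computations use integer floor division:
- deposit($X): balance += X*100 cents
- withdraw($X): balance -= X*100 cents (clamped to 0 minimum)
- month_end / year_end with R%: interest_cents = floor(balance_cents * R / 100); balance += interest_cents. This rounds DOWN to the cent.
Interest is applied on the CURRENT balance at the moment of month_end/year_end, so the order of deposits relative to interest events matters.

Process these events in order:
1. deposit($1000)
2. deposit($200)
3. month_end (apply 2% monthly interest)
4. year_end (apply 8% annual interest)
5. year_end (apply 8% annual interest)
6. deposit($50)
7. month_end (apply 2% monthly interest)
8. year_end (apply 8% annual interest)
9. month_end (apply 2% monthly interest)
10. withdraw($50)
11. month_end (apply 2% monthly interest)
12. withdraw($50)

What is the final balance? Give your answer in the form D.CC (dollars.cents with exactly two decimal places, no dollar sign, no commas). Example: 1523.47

Answer: 1728.90

Derivation:
After 1 (deposit($1000)): balance=$1100.00 total_interest=$0.00
After 2 (deposit($200)): balance=$1300.00 total_interest=$0.00
After 3 (month_end (apply 2% monthly interest)): balance=$1326.00 total_interest=$26.00
After 4 (year_end (apply 8% annual interest)): balance=$1432.08 total_interest=$132.08
After 5 (year_end (apply 8% annual interest)): balance=$1546.64 total_interest=$246.64
After 6 (deposit($50)): balance=$1596.64 total_interest=$246.64
After 7 (month_end (apply 2% monthly interest)): balance=$1628.57 total_interest=$278.57
After 8 (year_end (apply 8% annual interest)): balance=$1758.85 total_interest=$408.85
After 9 (month_end (apply 2% monthly interest)): balance=$1794.02 total_interest=$444.02
After 10 (withdraw($50)): balance=$1744.02 total_interest=$444.02
After 11 (month_end (apply 2% monthly interest)): balance=$1778.90 total_interest=$478.90
After 12 (withdraw($50)): balance=$1728.90 total_interest=$478.90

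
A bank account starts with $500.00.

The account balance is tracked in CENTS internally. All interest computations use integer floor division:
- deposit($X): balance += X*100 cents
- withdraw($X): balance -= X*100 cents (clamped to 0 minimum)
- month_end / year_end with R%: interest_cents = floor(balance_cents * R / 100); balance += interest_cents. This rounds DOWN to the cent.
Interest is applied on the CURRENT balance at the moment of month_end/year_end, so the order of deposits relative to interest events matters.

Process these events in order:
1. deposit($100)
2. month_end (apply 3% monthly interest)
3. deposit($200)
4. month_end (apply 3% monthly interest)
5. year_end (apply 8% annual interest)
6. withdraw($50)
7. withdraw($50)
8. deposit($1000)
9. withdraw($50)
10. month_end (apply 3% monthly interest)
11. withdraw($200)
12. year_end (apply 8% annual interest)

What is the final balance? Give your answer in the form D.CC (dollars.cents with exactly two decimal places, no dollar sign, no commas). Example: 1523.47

Answer: 1741.74

Derivation:
After 1 (deposit($100)): balance=$600.00 total_interest=$0.00
After 2 (month_end (apply 3% monthly interest)): balance=$618.00 total_interest=$18.00
After 3 (deposit($200)): balance=$818.00 total_interest=$18.00
After 4 (month_end (apply 3% monthly interest)): balance=$842.54 total_interest=$42.54
After 5 (year_end (apply 8% annual interest)): balance=$909.94 total_interest=$109.94
After 6 (withdraw($50)): balance=$859.94 total_interest=$109.94
After 7 (withdraw($50)): balance=$809.94 total_interest=$109.94
After 8 (deposit($1000)): balance=$1809.94 total_interest=$109.94
After 9 (withdraw($50)): balance=$1759.94 total_interest=$109.94
After 10 (month_end (apply 3% monthly interest)): balance=$1812.73 total_interest=$162.73
After 11 (withdraw($200)): balance=$1612.73 total_interest=$162.73
After 12 (year_end (apply 8% annual interest)): balance=$1741.74 total_interest=$291.74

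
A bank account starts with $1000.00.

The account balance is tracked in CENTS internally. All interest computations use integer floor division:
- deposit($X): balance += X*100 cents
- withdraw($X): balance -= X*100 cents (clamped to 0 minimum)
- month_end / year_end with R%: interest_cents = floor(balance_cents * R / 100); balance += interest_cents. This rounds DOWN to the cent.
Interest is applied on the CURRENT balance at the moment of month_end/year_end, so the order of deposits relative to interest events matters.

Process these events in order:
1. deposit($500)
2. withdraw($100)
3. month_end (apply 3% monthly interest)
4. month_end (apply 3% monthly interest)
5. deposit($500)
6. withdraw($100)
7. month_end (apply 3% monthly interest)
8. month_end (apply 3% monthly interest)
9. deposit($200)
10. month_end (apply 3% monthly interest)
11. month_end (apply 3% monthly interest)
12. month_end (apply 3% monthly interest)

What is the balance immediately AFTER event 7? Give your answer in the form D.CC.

After 1 (deposit($500)): balance=$1500.00 total_interest=$0.00
After 2 (withdraw($100)): balance=$1400.00 total_interest=$0.00
After 3 (month_end (apply 3% monthly interest)): balance=$1442.00 total_interest=$42.00
After 4 (month_end (apply 3% monthly interest)): balance=$1485.26 total_interest=$85.26
After 5 (deposit($500)): balance=$1985.26 total_interest=$85.26
After 6 (withdraw($100)): balance=$1885.26 total_interest=$85.26
After 7 (month_end (apply 3% monthly interest)): balance=$1941.81 total_interest=$141.81

Answer: 1941.81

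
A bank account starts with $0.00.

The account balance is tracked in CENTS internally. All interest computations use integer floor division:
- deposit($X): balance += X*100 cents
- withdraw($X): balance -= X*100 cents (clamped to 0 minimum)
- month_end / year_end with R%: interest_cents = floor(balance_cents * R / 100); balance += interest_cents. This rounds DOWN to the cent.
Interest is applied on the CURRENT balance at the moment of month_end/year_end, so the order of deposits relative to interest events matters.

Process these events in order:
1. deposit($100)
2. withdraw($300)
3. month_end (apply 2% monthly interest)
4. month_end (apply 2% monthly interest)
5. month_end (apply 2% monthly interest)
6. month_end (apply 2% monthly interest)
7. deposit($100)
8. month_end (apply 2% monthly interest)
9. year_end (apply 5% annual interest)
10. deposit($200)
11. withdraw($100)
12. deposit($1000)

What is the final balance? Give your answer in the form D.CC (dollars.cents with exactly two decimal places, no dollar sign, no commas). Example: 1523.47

After 1 (deposit($100)): balance=$100.00 total_interest=$0.00
After 2 (withdraw($300)): balance=$0.00 total_interest=$0.00
After 3 (month_end (apply 2% monthly interest)): balance=$0.00 total_interest=$0.00
After 4 (month_end (apply 2% monthly interest)): balance=$0.00 total_interest=$0.00
After 5 (month_end (apply 2% monthly interest)): balance=$0.00 total_interest=$0.00
After 6 (month_end (apply 2% monthly interest)): balance=$0.00 total_interest=$0.00
After 7 (deposit($100)): balance=$100.00 total_interest=$0.00
After 8 (month_end (apply 2% monthly interest)): balance=$102.00 total_interest=$2.00
After 9 (year_end (apply 5% annual interest)): balance=$107.10 total_interest=$7.10
After 10 (deposit($200)): balance=$307.10 total_interest=$7.10
After 11 (withdraw($100)): balance=$207.10 total_interest=$7.10
After 12 (deposit($1000)): balance=$1207.10 total_interest=$7.10

Answer: 1207.10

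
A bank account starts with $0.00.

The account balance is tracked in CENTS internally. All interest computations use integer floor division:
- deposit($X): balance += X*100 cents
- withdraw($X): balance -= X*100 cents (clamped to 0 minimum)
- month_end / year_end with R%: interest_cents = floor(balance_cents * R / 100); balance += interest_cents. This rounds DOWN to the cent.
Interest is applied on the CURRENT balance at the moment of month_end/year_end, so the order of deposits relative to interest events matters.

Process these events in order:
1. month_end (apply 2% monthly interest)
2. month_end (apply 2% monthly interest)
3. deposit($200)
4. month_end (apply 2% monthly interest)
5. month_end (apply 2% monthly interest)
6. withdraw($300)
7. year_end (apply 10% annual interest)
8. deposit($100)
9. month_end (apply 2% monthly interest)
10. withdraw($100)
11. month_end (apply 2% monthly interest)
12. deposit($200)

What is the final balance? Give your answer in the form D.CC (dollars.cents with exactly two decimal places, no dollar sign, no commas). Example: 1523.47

Answer: 202.04

Derivation:
After 1 (month_end (apply 2% monthly interest)): balance=$0.00 total_interest=$0.00
After 2 (month_end (apply 2% monthly interest)): balance=$0.00 total_interest=$0.00
After 3 (deposit($200)): balance=$200.00 total_interest=$0.00
After 4 (month_end (apply 2% monthly interest)): balance=$204.00 total_interest=$4.00
After 5 (month_end (apply 2% monthly interest)): balance=$208.08 total_interest=$8.08
After 6 (withdraw($300)): balance=$0.00 total_interest=$8.08
After 7 (year_end (apply 10% annual interest)): balance=$0.00 total_interest=$8.08
After 8 (deposit($100)): balance=$100.00 total_interest=$8.08
After 9 (month_end (apply 2% monthly interest)): balance=$102.00 total_interest=$10.08
After 10 (withdraw($100)): balance=$2.00 total_interest=$10.08
After 11 (month_end (apply 2% monthly interest)): balance=$2.04 total_interest=$10.12
After 12 (deposit($200)): balance=$202.04 total_interest=$10.12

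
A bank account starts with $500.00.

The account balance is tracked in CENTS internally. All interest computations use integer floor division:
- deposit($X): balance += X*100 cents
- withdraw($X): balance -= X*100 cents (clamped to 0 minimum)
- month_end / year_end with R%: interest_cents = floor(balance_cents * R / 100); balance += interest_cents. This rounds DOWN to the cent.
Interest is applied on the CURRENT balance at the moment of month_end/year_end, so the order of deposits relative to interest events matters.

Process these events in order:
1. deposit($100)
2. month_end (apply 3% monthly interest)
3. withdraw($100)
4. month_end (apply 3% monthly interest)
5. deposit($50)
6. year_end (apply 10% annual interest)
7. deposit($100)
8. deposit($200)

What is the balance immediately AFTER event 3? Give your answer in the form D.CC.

Answer: 518.00

Derivation:
After 1 (deposit($100)): balance=$600.00 total_interest=$0.00
After 2 (month_end (apply 3% monthly interest)): balance=$618.00 total_interest=$18.00
After 3 (withdraw($100)): balance=$518.00 total_interest=$18.00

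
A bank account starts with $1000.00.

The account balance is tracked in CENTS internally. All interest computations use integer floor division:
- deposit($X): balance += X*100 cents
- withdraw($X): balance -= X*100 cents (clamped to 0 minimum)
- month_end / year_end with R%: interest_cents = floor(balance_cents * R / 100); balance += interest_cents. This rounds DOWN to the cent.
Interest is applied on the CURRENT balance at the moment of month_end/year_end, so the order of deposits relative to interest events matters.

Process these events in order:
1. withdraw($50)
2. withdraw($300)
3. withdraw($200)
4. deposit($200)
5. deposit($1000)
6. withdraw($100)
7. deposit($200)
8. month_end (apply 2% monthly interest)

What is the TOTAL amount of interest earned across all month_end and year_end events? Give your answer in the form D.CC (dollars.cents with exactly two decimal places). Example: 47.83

After 1 (withdraw($50)): balance=$950.00 total_interest=$0.00
After 2 (withdraw($300)): balance=$650.00 total_interest=$0.00
After 3 (withdraw($200)): balance=$450.00 total_interest=$0.00
After 4 (deposit($200)): balance=$650.00 total_interest=$0.00
After 5 (deposit($1000)): balance=$1650.00 total_interest=$0.00
After 6 (withdraw($100)): balance=$1550.00 total_interest=$0.00
After 7 (deposit($200)): balance=$1750.00 total_interest=$0.00
After 8 (month_end (apply 2% monthly interest)): balance=$1785.00 total_interest=$35.00

Answer: 35.00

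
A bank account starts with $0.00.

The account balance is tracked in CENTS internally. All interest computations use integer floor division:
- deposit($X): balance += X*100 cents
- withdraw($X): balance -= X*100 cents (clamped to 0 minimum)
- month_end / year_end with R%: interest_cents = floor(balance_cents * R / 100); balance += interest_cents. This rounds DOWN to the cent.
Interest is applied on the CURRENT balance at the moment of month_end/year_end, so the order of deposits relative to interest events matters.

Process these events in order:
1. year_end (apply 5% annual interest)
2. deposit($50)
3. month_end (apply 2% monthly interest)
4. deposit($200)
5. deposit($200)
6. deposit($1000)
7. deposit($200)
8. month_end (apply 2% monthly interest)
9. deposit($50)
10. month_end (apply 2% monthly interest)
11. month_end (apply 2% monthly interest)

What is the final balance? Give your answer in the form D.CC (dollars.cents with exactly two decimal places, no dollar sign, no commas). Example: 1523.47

Answer: 1804.07

Derivation:
After 1 (year_end (apply 5% annual interest)): balance=$0.00 total_interest=$0.00
After 2 (deposit($50)): balance=$50.00 total_interest=$0.00
After 3 (month_end (apply 2% monthly interest)): balance=$51.00 total_interest=$1.00
After 4 (deposit($200)): balance=$251.00 total_interest=$1.00
After 5 (deposit($200)): balance=$451.00 total_interest=$1.00
After 6 (deposit($1000)): balance=$1451.00 total_interest=$1.00
After 7 (deposit($200)): balance=$1651.00 total_interest=$1.00
After 8 (month_end (apply 2% monthly interest)): balance=$1684.02 total_interest=$34.02
After 9 (deposit($50)): balance=$1734.02 total_interest=$34.02
After 10 (month_end (apply 2% monthly interest)): balance=$1768.70 total_interest=$68.70
After 11 (month_end (apply 2% monthly interest)): balance=$1804.07 total_interest=$104.07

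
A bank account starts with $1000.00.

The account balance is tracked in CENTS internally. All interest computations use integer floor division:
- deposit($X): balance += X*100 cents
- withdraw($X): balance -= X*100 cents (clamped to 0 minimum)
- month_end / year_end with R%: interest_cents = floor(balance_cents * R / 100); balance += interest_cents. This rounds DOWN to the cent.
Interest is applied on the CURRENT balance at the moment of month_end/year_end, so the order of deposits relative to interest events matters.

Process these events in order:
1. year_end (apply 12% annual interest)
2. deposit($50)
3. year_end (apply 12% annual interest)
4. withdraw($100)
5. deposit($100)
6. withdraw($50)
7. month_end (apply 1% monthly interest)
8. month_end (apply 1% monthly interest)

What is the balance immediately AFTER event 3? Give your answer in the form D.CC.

After 1 (year_end (apply 12% annual interest)): balance=$1120.00 total_interest=$120.00
After 2 (deposit($50)): balance=$1170.00 total_interest=$120.00
After 3 (year_end (apply 12% annual interest)): balance=$1310.40 total_interest=$260.40

Answer: 1310.40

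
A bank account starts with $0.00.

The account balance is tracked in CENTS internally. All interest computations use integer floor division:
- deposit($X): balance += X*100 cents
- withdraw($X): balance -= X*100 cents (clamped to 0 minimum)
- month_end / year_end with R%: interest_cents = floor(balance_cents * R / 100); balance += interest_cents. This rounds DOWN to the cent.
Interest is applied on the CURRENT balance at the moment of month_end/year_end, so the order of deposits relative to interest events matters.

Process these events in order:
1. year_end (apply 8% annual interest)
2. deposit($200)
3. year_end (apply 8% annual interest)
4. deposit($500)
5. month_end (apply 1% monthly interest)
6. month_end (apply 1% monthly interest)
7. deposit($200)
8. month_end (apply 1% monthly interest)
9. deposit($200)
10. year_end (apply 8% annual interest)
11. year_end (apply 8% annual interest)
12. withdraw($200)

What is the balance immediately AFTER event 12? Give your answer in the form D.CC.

After 1 (year_end (apply 8% annual interest)): balance=$0.00 total_interest=$0.00
After 2 (deposit($200)): balance=$200.00 total_interest=$0.00
After 3 (year_end (apply 8% annual interest)): balance=$216.00 total_interest=$16.00
After 4 (deposit($500)): balance=$716.00 total_interest=$16.00
After 5 (month_end (apply 1% monthly interest)): balance=$723.16 total_interest=$23.16
After 6 (month_end (apply 1% monthly interest)): balance=$730.39 total_interest=$30.39
After 7 (deposit($200)): balance=$930.39 total_interest=$30.39
After 8 (month_end (apply 1% monthly interest)): balance=$939.69 total_interest=$39.69
After 9 (deposit($200)): balance=$1139.69 total_interest=$39.69
After 10 (year_end (apply 8% annual interest)): balance=$1230.86 total_interest=$130.86
After 11 (year_end (apply 8% annual interest)): balance=$1329.32 total_interest=$229.32
After 12 (withdraw($200)): balance=$1129.32 total_interest=$229.32

Answer: 1129.32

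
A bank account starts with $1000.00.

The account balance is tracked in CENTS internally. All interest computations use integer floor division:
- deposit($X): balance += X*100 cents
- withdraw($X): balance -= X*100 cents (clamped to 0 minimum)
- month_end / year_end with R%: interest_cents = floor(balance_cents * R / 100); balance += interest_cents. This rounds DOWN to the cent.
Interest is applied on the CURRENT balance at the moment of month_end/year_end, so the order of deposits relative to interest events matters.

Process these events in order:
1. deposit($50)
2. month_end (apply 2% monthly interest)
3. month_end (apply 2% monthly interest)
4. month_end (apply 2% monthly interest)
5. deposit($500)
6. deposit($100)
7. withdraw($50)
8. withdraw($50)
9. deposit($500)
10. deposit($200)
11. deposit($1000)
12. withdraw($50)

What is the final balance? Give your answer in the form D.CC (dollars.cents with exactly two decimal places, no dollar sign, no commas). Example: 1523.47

Answer: 3264.26

Derivation:
After 1 (deposit($50)): balance=$1050.00 total_interest=$0.00
After 2 (month_end (apply 2% monthly interest)): balance=$1071.00 total_interest=$21.00
After 3 (month_end (apply 2% monthly interest)): balance=$1092.42 total_interest=$42.42
After 4 (month_end (apply 2% monthly interest)): balance=$1114.26 total_interest=$64.26
After 5 (deposit($500)): balance=$1614.26 total_interest=$64.26
After 6 (deposit($100)): balance=$1714.26 total_interest=$64.26
After 7 (withdraw($50)): balance=$1664.26 total_interest=$64.26
After 8 (withdraw($50)): balance=$1614.26 total_interest=$64.26
After 9 (deposit($500)): balance=$2114.26 total_interest=$64.26
After 10 (deposit($200)): balance=$2314.26 total_interest=$64.26
After 11 (deposit($1000)): balance=$3314.26 total_interest=$64.26
After 12 (withdraw($50)): balance=$3264.26 total_interest=$64.26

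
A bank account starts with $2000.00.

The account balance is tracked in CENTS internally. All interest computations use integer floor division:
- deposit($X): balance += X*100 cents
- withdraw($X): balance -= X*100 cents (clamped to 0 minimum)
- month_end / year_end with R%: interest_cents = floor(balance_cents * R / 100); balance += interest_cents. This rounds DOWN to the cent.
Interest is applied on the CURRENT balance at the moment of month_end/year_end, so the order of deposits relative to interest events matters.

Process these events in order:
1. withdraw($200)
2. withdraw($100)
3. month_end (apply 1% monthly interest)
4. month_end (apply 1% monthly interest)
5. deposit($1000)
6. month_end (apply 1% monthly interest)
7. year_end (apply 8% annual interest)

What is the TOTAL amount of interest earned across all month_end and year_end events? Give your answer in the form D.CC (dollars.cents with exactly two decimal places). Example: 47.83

After 1 (withdraw($200)): balance=$1800.00 total_interest=$0.00
After 2 (withdraw($100)): balance=$1700.00 total_interest=$0.00
After 3 (month_end (apply 1% monthly interest)): balance=$1717.00 total_interest=$17.00
After 4 (month_end (apply 1% monthly interest)): balance=$1734.17 total_interest=$34.17
After 5 (deposit($1000)): balance=$2734.17 total_interest=$34.17
After 6 (month_end (apply 1% monthly interest)): balance=$2761.51 total_interest=$61.51
After 7 (year_end (apply 8% annual interest)): balance=$2982.43 total_interest=$282.43

Answer: 282.43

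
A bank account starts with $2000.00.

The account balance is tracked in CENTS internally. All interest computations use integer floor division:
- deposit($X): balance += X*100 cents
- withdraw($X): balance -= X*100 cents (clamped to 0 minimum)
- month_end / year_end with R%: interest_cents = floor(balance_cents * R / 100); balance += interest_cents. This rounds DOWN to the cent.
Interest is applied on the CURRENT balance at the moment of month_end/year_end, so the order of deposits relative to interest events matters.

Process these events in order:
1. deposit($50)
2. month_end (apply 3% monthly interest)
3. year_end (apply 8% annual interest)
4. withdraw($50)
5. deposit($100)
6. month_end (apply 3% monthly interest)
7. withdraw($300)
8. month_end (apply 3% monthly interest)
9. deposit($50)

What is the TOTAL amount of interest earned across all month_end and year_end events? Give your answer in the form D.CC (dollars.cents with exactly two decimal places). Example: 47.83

After 1 (deposit($50)): balance=$2050.00 total_interest=$0.00
After 2 (month_end (apply 3% monthly interest)): balance=$2111.50 total_interest=$61.50
After 3 (year_end (apply 8% annual interest)): balance=$2280.42 total_interest=$230.42
After 4 (withdraw($50)): balance=$2230.42 total_interest=$230.42
After 5 (deposit($100)): balance=$2330.42 total_interest=$230.42
After 6 (month_end (apply 3% monthly interest)): balance=$2400.33 total_interest=$300.33
After 7 (withdraw($300)): balance=$2100.33 total_interest=$300.33
After 8 (month_end (apply 3% monthly interest)): balance=$2163.33 total_interest=$363.33
After 9 (deposit($50)): balance=$2213.33 total_interest=$363.33

Answer: 363.33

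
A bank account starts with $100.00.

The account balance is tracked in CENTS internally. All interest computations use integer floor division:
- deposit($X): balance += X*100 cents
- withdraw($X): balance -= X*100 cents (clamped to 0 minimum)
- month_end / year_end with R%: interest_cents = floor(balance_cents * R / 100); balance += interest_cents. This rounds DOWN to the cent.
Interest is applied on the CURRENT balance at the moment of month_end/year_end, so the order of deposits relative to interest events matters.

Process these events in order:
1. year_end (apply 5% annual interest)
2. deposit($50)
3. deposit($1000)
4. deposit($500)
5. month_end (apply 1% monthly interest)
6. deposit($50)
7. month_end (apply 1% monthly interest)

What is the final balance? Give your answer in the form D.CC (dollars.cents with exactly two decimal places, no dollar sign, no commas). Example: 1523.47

Answer: 1738.76

Derivation:
After 1 (year_end (apply 5% annual interest)): balance=$105.00 total_interest=$5.00
After 2 (deposit($50)): balance=$155.00 total_interest=$5.00
After 3 (deposit($1000)): balance=$1155.00 total_interest=$5.00
After 4 (deposit($500)): balance=$1655.00 total_interest=$5.00
After 5 (month_end (apply 1% monthly interest)): balance=$1671.55 total_interest=$21.55
After 6 (deposit($50)): balance=$1721.55 total_interest=$21.55
After 7 (month_end (apply 1% monthly interest)): balance=$1738.76 total_interest=$38.76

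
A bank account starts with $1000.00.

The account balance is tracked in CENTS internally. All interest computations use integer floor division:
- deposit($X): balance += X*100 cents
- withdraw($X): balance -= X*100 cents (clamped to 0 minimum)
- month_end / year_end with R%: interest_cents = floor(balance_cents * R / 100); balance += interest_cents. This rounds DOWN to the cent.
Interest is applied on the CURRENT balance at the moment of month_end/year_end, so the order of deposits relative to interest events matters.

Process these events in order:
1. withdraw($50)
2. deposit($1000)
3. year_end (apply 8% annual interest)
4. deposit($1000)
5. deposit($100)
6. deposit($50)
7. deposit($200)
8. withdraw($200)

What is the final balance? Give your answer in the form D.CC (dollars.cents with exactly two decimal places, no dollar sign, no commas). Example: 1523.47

After 1 (withdraw($50)): balance=$950.00 total_interest=$0.00
After 2 (deposit($1000)): balance=$1950.00 total_interest=$0.00
After 3 (year_end (apply 8% annual interest)): balance=$2106.00 total_interest=$156.00
After 4 (deposit($1000)): balance=$3106.00 total_interest=$156.00
After 5 (deposit($100)): balance=$3206.00 total_interest=$156.00
After 6 (deposit($50)): balance=$3256.00 total_interest=$156.00
After 7 (deposit($200)): balance=$3456.00 total_interest=$156.00
After 8 (withdraw($200)): balance=$3256.00 total_interest=$156.00

Answer: 3256.00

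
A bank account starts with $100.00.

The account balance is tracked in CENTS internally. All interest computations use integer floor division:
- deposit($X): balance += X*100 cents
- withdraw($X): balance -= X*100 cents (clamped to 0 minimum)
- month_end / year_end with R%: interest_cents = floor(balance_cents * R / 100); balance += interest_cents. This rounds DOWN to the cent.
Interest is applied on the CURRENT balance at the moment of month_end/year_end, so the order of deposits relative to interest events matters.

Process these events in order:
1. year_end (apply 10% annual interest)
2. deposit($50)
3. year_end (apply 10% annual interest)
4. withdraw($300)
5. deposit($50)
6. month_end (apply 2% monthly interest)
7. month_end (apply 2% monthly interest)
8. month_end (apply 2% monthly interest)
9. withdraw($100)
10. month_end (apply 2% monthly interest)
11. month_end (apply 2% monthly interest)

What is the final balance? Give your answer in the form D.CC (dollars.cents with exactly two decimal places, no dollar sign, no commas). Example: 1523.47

After 1 (year_end (apply 10% annual interest)): balance=$110.00 total_interest=$10.00
After 2 (deposit($50)): balance=$160.00 total_interest=$10.00
After 3 (year_end (apply 10% annual interest)): balance=$176.00 total_interest=$26.00
After 4 (withdraw($300)): balance=$0.00 total_interest=$26.00
After 5 (deposit($50)): balance=$50.00 total_interest=$26.00
After 6 (month_end (apply 2% monthly interest)): balance=$51.00 total_interest=$27.00
After 7 (month_end (apply 2% monthly interest)): balance=$52.02 total_interest=$28.02
After 8 (month_end (apply 2% monthly interest)): balance=$53.06 total_interest=$29.06
After 9 (withdraw($100)): balance=$0.00 total_interest=$29.06
After 10 (month_end (apply 2% monthly interest)): balance=$0.00 total_interest=$29.06
After 11 (month_end (apply 2% monthly interest)): balance=$0.00 total_interest=$29.06

Answer: 0.00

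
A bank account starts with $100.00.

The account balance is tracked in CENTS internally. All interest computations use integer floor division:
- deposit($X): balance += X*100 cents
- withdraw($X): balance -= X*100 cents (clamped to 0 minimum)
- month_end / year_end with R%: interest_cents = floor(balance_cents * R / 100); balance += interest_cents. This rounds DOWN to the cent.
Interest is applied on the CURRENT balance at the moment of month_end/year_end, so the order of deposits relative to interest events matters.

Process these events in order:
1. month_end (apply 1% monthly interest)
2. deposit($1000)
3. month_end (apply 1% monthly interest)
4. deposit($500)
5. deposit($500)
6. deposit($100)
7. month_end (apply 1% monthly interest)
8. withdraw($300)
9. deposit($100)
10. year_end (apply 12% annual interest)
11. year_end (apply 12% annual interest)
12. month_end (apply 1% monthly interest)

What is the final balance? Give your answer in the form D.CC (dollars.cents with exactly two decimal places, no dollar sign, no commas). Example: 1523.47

After 1 (month_end (apply 1% monthly interest)): balance=$101.00 total_interest=$1.00
After 2 (deposit($1000)): balance=$1101.00 total_interest=$1.00
After 3 (month_end (apply 1% monthly interest)): balance=$1112.01 total_interest=$12.01
After 4 (deposit($500)): balance=$1612.01 total_interest=$12.01
After 5 (deposit($500)): balance=$2112.01 total_interest=$12.01
After 6 (deposit($100)): balance=$2212.01 total_interest=$12.01
After 7 (month_end (apply 1% monthly interest)): balance=$2234.13 total_interest=$34.13
After 8 (withdraw($300)): balance=$1934.13 total_interest=$34.13
After 9 (deposit($100)): balance=$2034.13 total_interest=$34.13
After 10 (year_end (apply 12% annual interest)): balance=$2278.22 total_interest=$278.22
After 11 (year_end (apply 12% annual interest)): balance=$2551.60 total_interest=$551.60
After 12 (month_end (apply 1% monthly interest)): balance=$2577.11 total_interest=$577.11

Answer: 2577.11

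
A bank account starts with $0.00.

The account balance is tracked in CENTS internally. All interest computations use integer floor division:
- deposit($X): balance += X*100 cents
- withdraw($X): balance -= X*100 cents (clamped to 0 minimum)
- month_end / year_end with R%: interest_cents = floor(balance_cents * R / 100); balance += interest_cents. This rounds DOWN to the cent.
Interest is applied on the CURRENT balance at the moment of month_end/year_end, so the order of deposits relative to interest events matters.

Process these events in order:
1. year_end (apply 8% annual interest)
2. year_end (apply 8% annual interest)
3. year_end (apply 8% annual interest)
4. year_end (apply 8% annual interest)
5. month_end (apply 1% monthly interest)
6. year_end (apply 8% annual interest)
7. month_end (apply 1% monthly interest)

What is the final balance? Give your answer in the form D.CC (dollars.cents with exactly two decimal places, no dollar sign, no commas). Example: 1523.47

Answer: 0.00

Derivation:
After 1 (year_end (apply 8% annual interest)): balance=$0.00 total_interest=$0.00
After 2 (year_end (apply 8% annual interest)): balance=$0.00 total_interest=$0.00
After 3 (year_end (apply 8% annual interest)): balance=$0.00 total_interest=$0.00
After 4 (year_end (apply 8% annual interest)): balance=$0.00 total_interest=$0.00
After 5 (month_end (apply 1% monthly interest)): balance=$0.00 total_interest=$0.00
After 6 (year_end (apply 8% annual interest)): balance=$0.00 total_interest=$0.00
After 7 (month_end (apply 1% monthly interest)): balance=$0.00 total_interest=$0.00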